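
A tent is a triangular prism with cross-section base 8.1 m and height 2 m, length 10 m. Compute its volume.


Shape: triangular prism
Triangle base = 8.1 m, triangle height = 2 m, prism length L = 10 m
Formula: V = (1/2 * b * h_tri) * L
Cross-section area = 0.5 * 8.1 * 2 = 8.1
V = 8.1 * 10
V = 81
81 m^3


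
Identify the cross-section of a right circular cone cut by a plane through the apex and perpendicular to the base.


Solid: right circular cone
Cutting plane: through the apex and perpendicular to the base
Visualize the intersection of the plane with the solid's surface.
The boundary of the cut region is a isosceles triangle.
isosceles triangle


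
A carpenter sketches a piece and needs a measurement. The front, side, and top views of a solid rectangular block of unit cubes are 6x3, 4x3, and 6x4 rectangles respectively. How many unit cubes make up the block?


Orthographic views of a solid rectangular block:
Front view 6 x 3 -> length = 6, height = 3
Side view 4 x 3 -> width = 4, height = 3 (consistent)
Top view 6 x 4 -> confirms length = 6, width = 4
The block is 6 x 4 x 3.
Total unit cubes = 6 * 4 * 3 = 72
72 unit cubes


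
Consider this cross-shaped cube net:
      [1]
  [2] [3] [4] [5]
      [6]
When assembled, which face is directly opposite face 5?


Net: cross layout. Take square 3 as the base (bottom).
Fold the four squares in the horizontal row up around 3: 2 -> left, 4 -> right, 5 wraps to the top.
Fold 1 and 6 up from 3: 1 -> back, 6 -> front.
Opposite pairs are therefore: (1, 6), (2, 4), (3, 5).
Face 5 is opposite face 3.
face 3


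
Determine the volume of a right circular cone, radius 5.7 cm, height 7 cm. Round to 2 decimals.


Shape: cone
Radius r = 5.7 cm, Height h = 7 cm
Formula: V = (1/3) * pi * r^2 * h
r^2 = 32.49
pi * r^2 * h = pi * 32.49 * 7 = 227.43 * pi
V = 227.43 * pi / 3
V = 238.16
238.16 cm^3


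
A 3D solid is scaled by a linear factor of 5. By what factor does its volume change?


Linear scale factor k = 5
Rule: under a linear scaling by k, volumes scale by k^3.
k^3 = 5 * 5 * 5
k^3 = 25 * 5
k^3 = 125
Volume scales by a factor of 125.
125 (dimensionless)


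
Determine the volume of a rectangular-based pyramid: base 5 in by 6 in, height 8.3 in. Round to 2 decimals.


Shape: rectangular pyramid
Base: 5 in x 6 in, Height h = 8.3 in
Formula: V = (1/3) * base_area * h
base_area = 5 * 6 = 30
base_area * h = 30 * 8.3 = 249
V = 249 / 3
V = 83
83 in^3


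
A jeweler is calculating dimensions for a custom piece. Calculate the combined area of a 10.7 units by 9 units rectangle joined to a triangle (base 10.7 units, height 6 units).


Composite shape: rectangle + triangle
Rectangle area = 10.7 * 9 = 96.3
Triangle area = 0.5 * 10.7 * 6 = 32.1
Total = 96.3 + 32.1
Total = 128.4
128.4 units^2


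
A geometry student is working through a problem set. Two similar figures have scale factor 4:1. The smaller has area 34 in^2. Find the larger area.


Linear scale factor k = 4
Original area = 34 in^2
Rule: under a linear scaling by k, areas scale by k^2.
k^2 = 4^2 = 16
New area = 34 * 16
New area = 544
544 in^2


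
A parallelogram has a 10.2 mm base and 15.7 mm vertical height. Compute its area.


Shape: parallelogram
Base b = 10.2 mm, Height h = 15.7 mm
Formula: A = b * h
A = 10.2 * 15.7
A = 160.14
160.14 mm^2


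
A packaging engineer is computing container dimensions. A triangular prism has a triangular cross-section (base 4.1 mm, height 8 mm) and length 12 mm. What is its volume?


Shape: triangular prism
Triangle base = 4.1 mm, triangle height = 8 mm, prism length L = 12 mm
Formula: V = (1/2 * b * h_tri) * L
Cross-section area = 0.5 * 4.1 * 8 = 16.4
V = 16.4 * 12
V = 196.8
196.8 mm^3


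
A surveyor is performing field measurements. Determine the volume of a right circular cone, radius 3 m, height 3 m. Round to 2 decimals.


Shape: cone
Radius r = 3 m, Height h = 3 m
Formula: V = (1/3) * pi * r^2 * h
r^2 = 9
pi * r^2 * h = pi * 9 * 3 = 27 * pi
V = 27 * pi / 3
V = 28.27
28.27 m^3


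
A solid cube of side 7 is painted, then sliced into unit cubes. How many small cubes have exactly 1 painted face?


Large cube: 7 x 7 x 7, cut into unit cubes.
n = 7, so n - 2 = 5
Cubes with 1 painted face lie in the interior of each face.
A cube has 6 faces; each contributes (n - 2)^2 = 25 such cubes.
Count = 6 * 25 = 150
150 unit cubes


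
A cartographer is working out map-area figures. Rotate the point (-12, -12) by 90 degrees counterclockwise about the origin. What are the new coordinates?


Transformation: rotation about the origin
Original point: (-12, -12)
Rule for 90 deg counterclockwise: (x, y) -> (-y, x)
Apply: (-12, -12) -> (12, -12)
(12, -12)


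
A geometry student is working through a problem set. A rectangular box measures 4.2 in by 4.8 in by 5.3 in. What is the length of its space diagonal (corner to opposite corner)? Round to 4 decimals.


Shape: rectangular box (space diagonal)
l = 4.2 in, w = 4.8 in, h = 5.3 in
Visualize: the diagonal of the base, then a right triangle with that diagonal and the height.
Formula: d = sqrt(l^2 + w^2 + h^2)
l^2 + w^2 + h^2 = 17.64 + 23.04 + 28.09 = 68.77
d = sqrt(68.77)
d = 8.2928
8.2928 in


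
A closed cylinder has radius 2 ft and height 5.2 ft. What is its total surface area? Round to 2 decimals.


Shape: closed cylinder
Radius r = 2 ft, Height h = 5.2 ft
Formula: SA = 2*pi*r^2 + 2*pi*r*h = 2*pi*r*(r + h)
r + h = 7.2
2 * r * (r + h) = 2 * 2 * 7.2 = 28.8
SA = 28.8 * pi
SA = 90.48
90.48 ft^2


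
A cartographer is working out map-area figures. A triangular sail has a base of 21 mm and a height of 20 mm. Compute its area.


Shape: triangle
Base b = 21 mm, Height h = 20 mm
Formula: A = (1/2) * b * h
A = 0.5 * 21 * 20
A = 0.5 * 420
A = 210
210 mm^2


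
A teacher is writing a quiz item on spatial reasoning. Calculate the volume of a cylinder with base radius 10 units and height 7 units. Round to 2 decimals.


Shape: cylinder
Radius r = 10 units, Height h = 7 units
Formula: V = pi * r^2 * h
r^2 = 100
V = pi * 100 * 7
V = 700 * pi
V = 2199.11
2199.11 units^3


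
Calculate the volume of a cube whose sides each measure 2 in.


Shape: cube
Side s = 2 in
Formula: V = s^3
V = 2 * 2 * 2
V = 4 * 2
V = 8
8 in^3


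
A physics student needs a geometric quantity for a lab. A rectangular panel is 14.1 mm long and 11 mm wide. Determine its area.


Shape: rectangle
Length l = 14.1 mm, Width w = 11 mm
Formula: A = l * w
A = 14.1 * 11
A = 155.1
155.1 mm^2


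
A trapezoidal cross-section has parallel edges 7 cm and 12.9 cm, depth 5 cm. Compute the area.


Shape: trapezoid
Parallel sides a = 7 cm, b = 12.9 cm; Height h = 5 cm
Formula: A = (a + b) * h / 2
a + b = 7 + 12.9 = 19.9
A = 19.9 * 5 / 2
A = 99.5 / 2
A = 49.75
49.75 cm^2


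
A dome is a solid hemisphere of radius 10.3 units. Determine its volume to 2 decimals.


Shape: hemisphere (half of a sphere)
Radius r = 10.3 units
Formula: V = (1/2) * (4/3) * pi * r^3 = (2/3) * pi * r^3
r^3 = 1092.727
(2/3) * 1092.727 = 728.484667
V = 728.484667 * pi
V = 2288.6
2288.6 units^3


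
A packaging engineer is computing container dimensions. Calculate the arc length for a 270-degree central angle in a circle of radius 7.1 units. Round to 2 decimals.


Shape: circular arc
Radius r = 7.1 units, Angle = 270 degrees
Formula: L = (angle/360) * 2 * pi * r
2 * pi * r = 14.2 * pi
L = (270/360) * 14.2 * pi
L = 10.65 * pi
L = 33.46
33.46 units


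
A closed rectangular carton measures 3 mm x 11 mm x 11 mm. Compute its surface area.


Shape: rectangular prism
l = 3 mm, w = 11 mm, h = 11 mm
Formula: SA = 2(lw + lh + wh)
lw = 33, lh = 33, wh = 121
lw + lh + wh = 187
SA = 2 * 187
SA = 374
374 mm^2


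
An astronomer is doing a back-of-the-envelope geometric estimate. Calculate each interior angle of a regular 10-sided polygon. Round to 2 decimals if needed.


Shape: regular decagon (10 sides)
Formula: interior angle = (n - 2) * 180 / n
(n - 2) = 8
(n - 2) * 180 = 1440
angle = 1440 / 10
angle = 144
144 degrees


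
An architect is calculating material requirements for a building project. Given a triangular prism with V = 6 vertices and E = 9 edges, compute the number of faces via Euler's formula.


Polyhedron: triangular prism
Euler's formula for convex polyhedra: V - E + F = 2
Given: V = 6 vertices and E = 9 edges
Solve for F:
F = 2 + E - V = 2 + 9 - 6 = 5
5 faces


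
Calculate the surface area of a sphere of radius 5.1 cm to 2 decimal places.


Shape: sphere
Radius r = 5.1 cm
Formula: SA = 4 * pi * r^2
r^2 = 26.01
SA = 4 * pi * 26.01
SA = 104.04 * pi
SA = 326.85
326.85 cm^2


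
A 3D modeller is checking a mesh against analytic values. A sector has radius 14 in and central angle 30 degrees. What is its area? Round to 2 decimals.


Shape: circular sector
Radius r = 14 in, Angle = 30 degrees
Formula: A = (angle/360) * pi * r^2
r^2 = 196
Fraction of circle = 30/360
A = (30/360) * pi * 196
A = 16.333333 * pi
A = 51.31
51.31 in^2


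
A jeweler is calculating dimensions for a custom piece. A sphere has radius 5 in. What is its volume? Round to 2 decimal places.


Shape: sphere
Radius r = 5 in
Formula: V = (4/3) * pi * r^3
r^3 = 125
(4/3) * 125 = 166.666667
V = 166.666667 * pi
V = 523.6
523.6 in^3


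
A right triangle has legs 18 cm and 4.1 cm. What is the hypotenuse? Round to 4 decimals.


Shape: right triangle
Legs a = 18 cm, b = 4.1 cm
Formula: c = sqrt(a^2 + b^2)
a^2 = 324, b^2 = 16.81
a^2 + b^2 = 340.81
c = sqrt(340.81)
c = 18.461
18.461 cm


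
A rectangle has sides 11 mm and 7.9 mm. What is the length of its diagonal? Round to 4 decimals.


Shape: rectangle (diagonal via Pythagoras)
Sides: 11 mm and 7.9 mm
Formula: d = sqrt(l^2 + w^2)
l^2 = 121, w^2 = 62.41
l^2 + w^2 = 183.41
d = sqrt(183.41)
d = 13.5429
13.5429 mm


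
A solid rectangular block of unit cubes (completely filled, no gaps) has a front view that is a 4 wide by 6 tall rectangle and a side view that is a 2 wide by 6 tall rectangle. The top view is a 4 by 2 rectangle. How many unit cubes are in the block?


Orthographic views of a solid rectangular block:
Front view 4 x 6 -> length = 4, height = 6
Side view 2 x 6 -> width = 2, height = 6 (consistent)
Top view 4 x 2 -> confirms length = 4, width = 2
The block is 4 x 2 x 6.
Total unit cubes = 4 * 2 * 6 = 48
48 unit cubes


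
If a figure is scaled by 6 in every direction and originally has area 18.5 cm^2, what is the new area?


Linear scale factor k = 6
Original area = 18.5 cm^2
Rule: under a linear scaling by k, areas scale by k^2.
k^2 = 6^2 = 36
New area = 18.5 * 36
New area = 666
666 cm^2


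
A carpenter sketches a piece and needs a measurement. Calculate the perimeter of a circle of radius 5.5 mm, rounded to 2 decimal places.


Shape: circle
Radius r = 5.5 mm
Formula: C = 2 * pi * r
C = 2 * pi * 5.5
C = 11 * pi
C = 34.56
34.56 mm


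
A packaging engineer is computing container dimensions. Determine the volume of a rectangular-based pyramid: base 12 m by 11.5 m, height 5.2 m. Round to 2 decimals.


Shape: rectangular pyramid
Base: 12 m x 11.5 m, Height h = 5.2 m
Formula: V = (1/3) * base_area * h
base_area = 12 * 11.5 = 138
base_area * h = 138 * 5.2 = 717.6
V = 717.6 / 3
V = 239.2
239.2 m^3


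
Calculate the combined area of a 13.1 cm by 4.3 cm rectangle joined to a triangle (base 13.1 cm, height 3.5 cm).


Composite shape: rectangle + triangle
Rectangle area = 13.1 * 4.3 = 56.33
Triangle area = 0.5 * 13.1 * 3.5 = 22.925
Total = 56.33 + 22.925
Total = 79.255
79.255 cm^2


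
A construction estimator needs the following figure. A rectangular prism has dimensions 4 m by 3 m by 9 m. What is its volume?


Shape: rectangular prism
l = 4 m, w = 3 m, h = 9 m
Formula: V = l * w * h
V = 4 * 3 * 9
V = 12 * 9
V = 108
108 m^3


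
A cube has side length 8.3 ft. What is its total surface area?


Shape: cube
Side s = 8.3 ft
A cube has 6 square faces.
Formula: SA = 6 * s^2
s^2 = 68.89
SA = 6 * 68.89
SA = 413.34
413.34 ft^2


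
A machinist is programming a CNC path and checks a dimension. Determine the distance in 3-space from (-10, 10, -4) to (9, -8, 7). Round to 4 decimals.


3D distance between two points
P1 = (-10, 10, -4), P2 = (9, -8, 7)
Formula: d = sqrt((x2-x1)^2 + (y2-y1)^2 + (z2-z1)^2)
dx = 9 - -10 = 19
dy = -8 - 10 = -18
dz = 7 - -4 = 11
dx^2 + dy^2 + dz^2 = 361 + 324 + 121 = 806
d = sqrt(806)
d = 28.3901
28.3901 units


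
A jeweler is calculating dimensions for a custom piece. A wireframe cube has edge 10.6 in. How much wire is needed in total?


Shape: cube
Side s = 10.6 in
A cube has 12 edges, all equal.
Formula: total edge length = 12 * s
Total = 12 * 10.6
Total = 127.2
127.2 in


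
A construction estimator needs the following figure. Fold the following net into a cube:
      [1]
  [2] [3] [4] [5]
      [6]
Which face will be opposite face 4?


Net: cross layout. Take square 3 as the base (bottom).
Fold the four squares in the horizontal row up around 3: 2 -> left, 4 -> right, 5 wraps to the top.
Fold 1 and 6 up from 3: 1 -> back, 6 -> front.
Opposite pairs are therefore: (1, 6), (2, 4), (3, 5).
Face 4 is opposite face 2.
face 2


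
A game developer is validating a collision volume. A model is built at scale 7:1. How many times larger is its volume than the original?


Linear scale factor k = 7
Rule: under a linear scaling by k, volumes scale by k^3.
k^3 = 7 * 7 * 7
k^3 = 49 * 7
k^3 = 343
Volume scales by a factor of 343.
343 (dimensionless)


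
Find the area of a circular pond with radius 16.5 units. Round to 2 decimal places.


Shape: circle
Radius r = 16.5 units
Formula: A = pi * r^2
r^2 = 16.5^2 = 272.25
A = pi * 272.25
A = 855.3
855.3 units^2


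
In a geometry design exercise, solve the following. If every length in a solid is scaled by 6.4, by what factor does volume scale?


Linear scale factor k = 6.4
Rule: under a linear scaling by k, volumes scale by k^3.
k^3 = 6.4 * 6.4 * 6.4
k^3 = 40.96 * 6.4
k^3 = 262.144
Volume scales by a factor of 262.144.
262.144 (dimensionless)


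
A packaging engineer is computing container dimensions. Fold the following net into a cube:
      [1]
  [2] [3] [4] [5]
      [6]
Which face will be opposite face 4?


Net: cross layout. Take square 3 as the base (bottom).
Fold the four squares in the horizontal row up around 3: 2 -> left, 4 -> right, 5 wraps to the top.
Fold 1 and 6 up from 3: 1 -> back, 6 -> front.
Opposite pairs are therefore: (1, 6), (2, 4), (3, 5).
Face 4 is opposite face 2.
face 2


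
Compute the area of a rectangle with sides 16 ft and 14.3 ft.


Shape: rectangle
Length l = 16 ft, Width w = 14.3 ft
Formula: A = l * w
A = 16 * 14.3
A = 228.8
228.8 ft^2


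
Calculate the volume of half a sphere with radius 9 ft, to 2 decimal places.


Shape: hemisphere (half of a sphere)
Radius r = 9 ft
Formula: V = (1/2) * (4/3) * pi * r^3 = (2/3) * pi * r^3
r^3 = 729
(2/3) * 729 = 486
V = 486 * pi
V = 1526.81
1526.81 ft^3


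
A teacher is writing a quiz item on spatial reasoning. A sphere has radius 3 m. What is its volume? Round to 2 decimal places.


Shape: sphere
Radius r = 3 m
Formula: V = (4/3) * pi * r^3
r^3 = 27
(4/3) * 27 = 36
V = 36 * pi
V = 113.1
113.1 m^3


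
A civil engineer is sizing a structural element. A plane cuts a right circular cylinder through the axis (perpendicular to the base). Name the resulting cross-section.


Solid: right circular cylinder
Cutting plane: through the axis (perpendicular to the base)
Visualize the intersection of the plane with the solid's surface.
The boundary of the cut region is a rectangle.
rectangle


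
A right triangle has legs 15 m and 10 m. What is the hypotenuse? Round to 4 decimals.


Shape: right triangle
Legs a = 15 m, b = 10 m
Formula: c = sqrt(a^2 + b^2)
a^2 = 225, b^2 = 100
a^2 + b^2 = 325
c = sqrt(325)
c = 18.0278
18.0278 m


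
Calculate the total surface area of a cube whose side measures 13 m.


Shape: cube
Side s = 13 m
A cube has 6 square faces.
Formula: SA = 6 * s^2
s^2 = 169
SA = 6 * 169
SA = 1014
1014 m^2


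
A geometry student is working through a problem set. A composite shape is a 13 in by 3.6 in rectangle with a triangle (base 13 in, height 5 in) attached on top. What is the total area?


Composite shape: rectangle + triangle
Rectangle area = 13 * 3.6 = 46.8
Triangle area = 0.5 * 13 * 5 = 32.5
Total = 46.8 + 32.5
Total = 79.3
79.3 in^2


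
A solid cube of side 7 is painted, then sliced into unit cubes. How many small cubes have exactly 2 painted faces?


Large cube: 7 x 7 x 7, cut into unit cubes.
n = 7, so n - 2 = 5
Cubes with 2 painted faces lie along the edges, excluding corners.
A cube has 12 edges; each contributes (n - 2) = 5 such cubes.
Count = 12 * 5 = 60
60 unit cubes


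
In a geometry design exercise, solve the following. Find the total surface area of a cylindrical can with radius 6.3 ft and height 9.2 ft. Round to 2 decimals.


Shape: closed cylinder
Radius r = 6.3 ft, Height h = 9.2 ft
Formula: SA = 2*pi*r^2 + 2*pi*r*h = 2*pi*r*(r + h)
r + h = 15.5
2 * r * (r + h) = 2 * 6.3 * 15.5 = 195.3
SA = 195.3 * pi
SA = 613.55
613.55 ft^2


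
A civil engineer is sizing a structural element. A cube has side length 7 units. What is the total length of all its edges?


Shape: cube
Side s = 7 units
A cube has 12 edges, all equal.
Formula: total edge length = 12 * s
Total = 12 * 7
Total = 84
84 units


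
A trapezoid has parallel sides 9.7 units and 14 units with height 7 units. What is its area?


Shape: trapezoid
Parallel sides a = 9.7 units, b = 14 units; Height h = 7 units
Formula: A = (a + b) * h / 2
a + b = 9.7 + 14 = 23.7
A = 23.7 * 7 / 2
A = 165.9 / 2
A = 82.95
82.95 units^2


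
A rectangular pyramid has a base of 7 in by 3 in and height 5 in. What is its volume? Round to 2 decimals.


Shape: rectangular pyramid
Base: 7 in x 3 in, Height h = 5 in
Formula: V = (1/3) * base_area * h
base_area = 7 * 3 = 21
base_area * h = 21 * 5 = 105
V = 105 / 3
V = 35
35 in^3


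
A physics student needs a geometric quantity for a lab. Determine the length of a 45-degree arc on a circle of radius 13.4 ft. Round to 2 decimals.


Shape: circular arc
Radius r = 13.4 ft, Angle = 45 degrees
Formula: L = (angle/360) * 2 * pi * r
2 * pi * r = 26.8 * pi
L = (45/360) * 26.8 * pi
L = 3.35 * pi
L = 10.52
10.52 ft


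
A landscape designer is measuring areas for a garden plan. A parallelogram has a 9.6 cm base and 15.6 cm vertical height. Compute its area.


Shape: parallelogram
Base b = 9.6 cm, Height h = 15.6 cm
Formula: A = b * h
A = 9.6 * 15.6
A = 149.76
149.76 cm^2


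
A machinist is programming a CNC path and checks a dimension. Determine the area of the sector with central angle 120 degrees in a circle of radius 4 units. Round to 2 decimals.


Shape: circular sector
Radius r = 4 units, Angle = 120 degrees
Formula: A = (angle/360) * pi * r^2
r^2 = 16
Fraction of circle = 120/360
A = (120/360) * pi * 16
A = 5.333333 * pi
A = 16.76
16.76 units^2


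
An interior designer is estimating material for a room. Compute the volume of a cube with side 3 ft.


Shape: cube
Side s = 3 ft
Formula: V = s^3
V = 3 * 3 * 3
V = 9 * 3
V = 27
27 ft^3


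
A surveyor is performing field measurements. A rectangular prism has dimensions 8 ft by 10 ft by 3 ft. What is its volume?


Shape: rectangular prism
l = 8 ft, w = 10 ft, h = 3 ft
Formula: V = l * w * h
V = 8 * 10 * 3
V = 80 * 3
V = 240
240 ft^3


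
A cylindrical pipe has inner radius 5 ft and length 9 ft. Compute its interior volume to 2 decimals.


Shape: cylinder
Radius r = 5 ft, Height h = 9 ft
Formula: V = pi * r^2 * h
r^2 = 25
V = pi * 25 * 9
V = 225 * pi
V = 706.86
706.86 ft^3


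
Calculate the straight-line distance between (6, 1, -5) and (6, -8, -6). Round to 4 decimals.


3D distance between two points
P1 = (6, 1, -5), P2 = (6, -8, -6)
Formula: d = sqrt((x2-x1)^2 + (y2-y1)^2 + (z2-z1)^2)
dx = 6 - 6 = 0
dy = -8 - 1 = -9
dz = -6 - -5 = -1
dx^2 + dy^2 + dz^2 = 0 + 81 + 1 = 82
d = sqrt(82)
d = 9.0554
9.0554 units


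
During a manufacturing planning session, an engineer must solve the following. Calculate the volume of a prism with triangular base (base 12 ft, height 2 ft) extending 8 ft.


Shape: triangular prism
Triangle base = 12 ft, triangle height = 2 ft, prism length L = 8 ft
Formula: V = (1/2 * b * h_tri) * L
Cross-section area = 0.5 * 12 * 2 = 12
V = 12 * 8
V = 96
96 ft^3


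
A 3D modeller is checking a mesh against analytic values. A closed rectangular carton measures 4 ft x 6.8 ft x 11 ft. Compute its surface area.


Shape: rectangular prism
l = 4 ft, w = 6.8 ft, h = 11 ft
Formula: SA = 2(lw + lh + wh)
lw = 27.2, lh = 44, wh = 74.8
lw + lh + wh = 146
SA = 2 * 146
SA = 292
292 ft^2


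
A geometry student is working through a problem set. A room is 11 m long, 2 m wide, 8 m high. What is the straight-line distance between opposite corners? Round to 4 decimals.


Shape: rectangular box (space diagonal)
l = 11 m, w = 2 m, h = 8 m
Visualize: the diagonal of the base, then a right triangle with that diagonal and the height.
Formula: d = sqrt(l^2 + w^2 + h^2)
l^2 + w^2 + h^2 = 121 + 4 + 64 = 189
d = sqrt(189)
d = 13.7477
13.7477 m


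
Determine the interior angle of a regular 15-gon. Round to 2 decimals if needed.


Shape: regular pentadecagon (15 sides)
Formula: interior angle = (n - 2) * 180 / n
(n - 2) = 13
(n - 2) * 180 = 2340
angle = 2340 / 15
angle = 156
156 degrees


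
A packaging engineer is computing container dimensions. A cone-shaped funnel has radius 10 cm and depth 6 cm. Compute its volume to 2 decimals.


Shape: cone
Radius r = 10 cm, Height h = 6 cm
Formula: V = (1/3) * pi * r^2 * h
r^2 = 100
pi * r^2 * h = pi * 100 * 6 = 600 * pi
V = 600 * pi / 3
V = 628.32
628.32 cm^3


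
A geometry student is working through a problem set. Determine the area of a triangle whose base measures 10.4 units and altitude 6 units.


Shape: triangle
Base b = 10.4 units, Height h = 6 units
Formula: A = (1/2) * b * h
A = 0.5 * 10.4 * 6
A = 0.5 * 62.4
A = 31.2
31.2 units^2


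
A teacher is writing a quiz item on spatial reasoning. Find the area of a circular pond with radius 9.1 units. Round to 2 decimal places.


Shape: circle
Radius r = 9.1 units
Formula: A = pi * r^2
r^2 = 9.1^2 = 82.81
A = pi * 82.81
A = 260.16
260.16 units^2


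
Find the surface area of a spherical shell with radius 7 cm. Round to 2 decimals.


Shape: sphere
Radius r = 7 cm
Formula: SA = 4 * pi * r^2
r^2 = 49
SA = 4 * pi * 49
SA = 196 * pi
SA = 615.75
615.75 cm^2


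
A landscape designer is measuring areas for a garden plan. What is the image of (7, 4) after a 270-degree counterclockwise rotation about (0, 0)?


Transformation: rotation about the origin
Original point: (7, 4)
Rule for 270 deg counterclockwise: (x, y) -> (y, -x)
Apply: (7, 4) -> (4, -7)
(4, -7)


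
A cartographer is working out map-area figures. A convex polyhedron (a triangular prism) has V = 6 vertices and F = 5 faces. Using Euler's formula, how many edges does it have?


Polyhedron: triangular prism
Euler's formula for convex polyhedra: V - E + F = 2
Given: V = 6 vertices and F = 5 faces
Solve for E:
E = V + F - 2 = 6 + 5 - 2 = 9
9 edges


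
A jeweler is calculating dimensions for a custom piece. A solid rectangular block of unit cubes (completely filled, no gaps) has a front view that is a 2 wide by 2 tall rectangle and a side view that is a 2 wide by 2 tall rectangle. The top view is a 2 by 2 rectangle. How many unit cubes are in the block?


Orthographic views of a solid rectangular block:
Front view 2 x 2 -> length = 2, height = 2
Side view 2 x 2 -> width = 2, height = 2 (consistent)
Top view 2 x 2 -> confirms length = 2, width = 2
The block is 2 x 2 x 2.
Total unit cubes = 2 * 2 * 2 = 8
8 unit cubes


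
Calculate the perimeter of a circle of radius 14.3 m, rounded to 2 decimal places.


Shape: circle
Radius r = 14.3 m
Formula: C = 2 * pi * r
C = 2 * pi * 14.3
C = 28.6 * pi
C = 89.85
89.85 m


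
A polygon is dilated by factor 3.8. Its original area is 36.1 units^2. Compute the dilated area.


Linear scale factor k = 3.8
Original area = 36.1 units^2
Rule: under a linear scaling by k, areas scale by k^2.
k^2 = 3.8^2 = 14.44
New area = 36.1 * 14.44
New area = 521.284
521.284 units^2


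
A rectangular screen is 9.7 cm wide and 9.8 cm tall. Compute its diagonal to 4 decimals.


Shape: rectangle (diagonal via Pythagoras)
Sides: 9.7 cm and 9.8 cm
Formula: d = sqrt(l^2 + w^2)
l^2 = 94.09, w^2 = 96.04
l^2 + w^2 = 190.13
d = sqrt(190.13)
d = 13.7888
13.7888 cm


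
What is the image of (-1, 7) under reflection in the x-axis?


Transformation: reflection
Original point: (-1, 7)
Rule for reflection over the x-axis: (x, y) -> (x, -y)
Apply: (-1, 7) -> (-1, -7)
(-1, -7)


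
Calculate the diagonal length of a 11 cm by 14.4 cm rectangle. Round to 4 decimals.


Shape: rectangle (diagonal via Pythagoras)
Sides: 11 cm and 14.4 cm
Formula: d = sqrt(l^2 + w^2)
l^2 = 121, w^2 = 207.36
l^2 + w^2 = 328.36
d = sqrt(328.36)
d = 18.1207
18.1207 cm


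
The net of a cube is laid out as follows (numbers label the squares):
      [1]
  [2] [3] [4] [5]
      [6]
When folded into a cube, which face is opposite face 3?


Net: cross layout. Take square 3 as the base (bottom).
Fold the four squares in the horizontal row up around 3: 2 -> left, 4 -> right, 5 wraps to the top.
Fold 1 and 6 up from 3: 1 -> back, 6 -> front.
Opposite pairs are therefore: (1, 6), (2, 4), (3, 5).
Face 3 is opposite face 5.
face 5


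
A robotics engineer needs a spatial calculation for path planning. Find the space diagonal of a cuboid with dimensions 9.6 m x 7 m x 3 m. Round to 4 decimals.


Shape: rectangular box (space diagonal)
l = 9.6 m, w = 7 m, h = 3 m
Visualize: the diagonal of the base, then a right triangle with that diagonal and the height.
Formula: d = sqrt(l^2 + w^2 + h^2)
l^2 + w^2 + h^2 = 92.16 + 49 + 9 = 150.16
d = sqrt(150.16)
d = 12.254
12.254 m


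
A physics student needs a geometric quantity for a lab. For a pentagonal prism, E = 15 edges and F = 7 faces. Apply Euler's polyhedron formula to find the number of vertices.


Polyhedron: pentagonal prism
Euler's formula for convex polyhedra: V - E + F = 2
Given: E = 15 edges and F = 7 faces
Solve for V:
V = 2 + E - F = 2 + 15 - 7 = 10
10 vertices


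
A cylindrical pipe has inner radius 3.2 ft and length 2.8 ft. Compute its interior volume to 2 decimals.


Shape: cylinder
Radius r = 3.2 ft, Height h = 2.8 ft
Formula: V = pi * r^2 * h
r^2 = 10.24
V = pi * 10.24 * 2.8
V = 28.672 * pi
V = 90.08
90.08 ft^3


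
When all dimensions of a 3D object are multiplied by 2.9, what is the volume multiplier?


Linear scale factor k = 2.9
Rule: under a linear scaling by k, volumes scale by k^3.
k^3 = 2.9 * 2.9 * 2.9
k^3 = 8.41 * 2.9
k^3 = 24.389
Volume scales by a factor of 24.389.
24.389 (dimensionless)


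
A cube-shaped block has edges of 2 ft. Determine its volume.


Shape: cube
Side s = 2 ft
Formula: V = s^3
V = 2 * 2 * 2
V = 4 * 2
V = 8
8 ft^3


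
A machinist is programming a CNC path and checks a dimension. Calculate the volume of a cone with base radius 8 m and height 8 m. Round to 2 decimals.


Shape: cone
Radius r = 8 m, Height h = 8 m
Formula: V = (1/3) * pi * r^2 * h
r^2 = 64
pi * r^2 * h = pi * 64 * 8 = 512 * pi
V = 512 * pi / 3
V = 536.17
536.17 m^3


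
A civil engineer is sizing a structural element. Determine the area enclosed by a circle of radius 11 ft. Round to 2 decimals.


Shape: circle
Radius r = 11 ft
Formula: A = pi * r^2
r^2 = 11^2 = 121
A = pi * 121
A = 380.13
380.13 ft^2


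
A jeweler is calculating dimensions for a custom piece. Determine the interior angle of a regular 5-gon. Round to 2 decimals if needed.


Shape: regular pentagon (5 sides)
Formula: interior angle = (n - 2) * 180 / n
(n - 2) = 3
(n - 2) * 180 = 540
angle = 540 / 5
angle = 108
108 degrees


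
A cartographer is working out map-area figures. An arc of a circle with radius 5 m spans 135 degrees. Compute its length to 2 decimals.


Shape: circular arc
Radius r = 5 m, Angle = 135 degrees
Formula: L = (angle/360) * 2 * pi * r
2 * pi * r = 10 * pi
L = (135/360) * 10 * pi
L = 3.75 * pi
L = 11.78
11.78 m


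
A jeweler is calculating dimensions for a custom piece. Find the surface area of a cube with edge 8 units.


Shape: cube
Side s = 8 units
A cube has 6 square faces.
Formula: SA = 6 * s^2
s^2 = 64
SA = 6 * 64
SA = 384
384 units^2


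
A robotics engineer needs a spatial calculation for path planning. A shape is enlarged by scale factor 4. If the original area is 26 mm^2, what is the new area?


Linear scale factor k = 4
Original area = 26 mm^2
Rule: under a linear scaling by k, areas scale by k^2.
k^2 = 4^2 = 16
New area = 26 * 16
New area = 416
416 mm^2


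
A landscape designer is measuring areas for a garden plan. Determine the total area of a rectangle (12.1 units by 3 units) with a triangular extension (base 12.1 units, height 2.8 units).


Composite shape: rectangle + triangle
Rectangle area = 12.1 * 3 = 36.3
Triangle area = 0.5 * 12.1 * 2.8 = 16.94
Total = 36.3 + 16.94
Total = 53.24
53.24 units^2


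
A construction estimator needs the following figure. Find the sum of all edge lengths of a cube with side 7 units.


Shape: cube
Side s = 7 units
A cube has 12 edges, all equal.
Formula: total edge length = 12 * s
Total = 12 * 7
Total = 84
84 units


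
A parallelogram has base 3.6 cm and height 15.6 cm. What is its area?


Shape: parallelogram
Base b = 3.6 cm, Height h = 15.6 cm
Formula: A = b * h
A = 3.6 * 15.6
A = 56.16
56.16 cm^2


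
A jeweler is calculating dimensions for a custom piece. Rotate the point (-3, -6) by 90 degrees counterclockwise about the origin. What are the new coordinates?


Transformation: rotation about the origin
Original point: (-3, -6)
Rule for 90 deg counterclockwise: (x, y) -> (-y, x)
Apply: (-3, -6) -> (6, -3)
(6, -3)


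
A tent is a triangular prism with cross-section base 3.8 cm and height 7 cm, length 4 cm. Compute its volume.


Shape: triangular prism
Triangle base = 3.8 cm, triangle height = 7 cm, prism length L = 4 cm
Formula: V = (1/2 * b * h_tri) * L
Cross-section area = 0.5 * 3.8 * 7 = 13.3
V = 13.3 * 4
V = 53.2
53.2 cm^3


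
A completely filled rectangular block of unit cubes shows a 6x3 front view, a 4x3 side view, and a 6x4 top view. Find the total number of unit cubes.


Orthographic views of a solid rectangular block:
Front view 6 x 3 -> length = 6, height = 3
Side view 4 x 3 -> width = 4, height = 3 (consistent)
Top view 6 x 4 -> confirms length = 6, width = 4
The block is 6 x 4 x 3.
Total unit cubes = 6 * 4 * 3 = 72
72 unit cubes


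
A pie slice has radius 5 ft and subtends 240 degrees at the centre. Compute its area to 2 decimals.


Shape: circular sector
Radius r = 5 ft, Angle = 240 degrees
Formula: A = (angle/360) * pi * r^2
r^2 = 25
Fraction of circle = 240/360
A = (240/360) * pi * 25
A = 16.666667 * pi
A = 52.36
52.36 ft^2


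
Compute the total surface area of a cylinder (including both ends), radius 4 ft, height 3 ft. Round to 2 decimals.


Shape: closed cylinder
Radius r = 4 ft, Height h = 3 ft
Formula: SA = 2*pi*r^2 + 2*pi*r*h = 2*pi*r*(r + h)
r + h = 7
2 * r * (r + h) = 2 * 4 * 7 = 56
SA = 56 * pi
SA = 175.93
175.93 ft^2


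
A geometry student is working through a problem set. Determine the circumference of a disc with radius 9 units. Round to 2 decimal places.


Shape: circle
Radius r = 9 units
Formula: C = 2 * pi * r
C = 2 * pi * 9
C = 18 * pi
C = 56.55
56.55 units


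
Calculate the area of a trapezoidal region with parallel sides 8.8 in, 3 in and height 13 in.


Shape: trapezoid
Parallel sides a = 8.8 in, b = 3 in; Height h = 13 in
Formula: A = (a + b) * h / 2
a + b = 8.8 + 3 = 11.8
A = 11.8 * 13 / 2
A = 153.4 / 2
A = 76.7
76.7 in^2


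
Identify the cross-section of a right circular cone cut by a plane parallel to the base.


Solid: right circular cone
Cutting plane: parallel to the base
Visualize the intersection of the plane with the solid's surface.
The boundary of the cut region is a circle.
circle


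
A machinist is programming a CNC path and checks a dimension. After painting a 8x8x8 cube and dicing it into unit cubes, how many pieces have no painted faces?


Large cube: 8 x 8 x 8, cut into unit cubes.
n = 8, so n - 2 = 6
Unpainted cubes form the interior (n - 2)^3 block.
(n - 2)^3 = 6^3 = 216
216 unit cubes


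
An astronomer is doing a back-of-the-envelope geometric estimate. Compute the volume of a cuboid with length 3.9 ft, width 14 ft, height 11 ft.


Shape: rectangular prism
l = 3.9 ft, w = 14 ft, h = 11 ft
Formula: V = l * w * h
V = 3.9 * 14 * 11
V = 54.6 * 11
V = 600.6
600.6 ft^3


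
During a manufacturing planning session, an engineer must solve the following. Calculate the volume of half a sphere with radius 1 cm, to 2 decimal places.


Shape: hemisphere (half of a sphere)
Radius r = 1 cm
Formula: V = (1/2) * (4/3) * pi * r^3 = (2/3) * pi * r^3
r^3 = 1
(2/3) * 1 = 0.666667
V = 0.666667 * pi
V = 2.09
2.09 cm^3


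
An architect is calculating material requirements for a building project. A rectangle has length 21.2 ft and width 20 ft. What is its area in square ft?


Shape: rectangle
Length l = 21.2 ft, Width w = 20 ft
Formula: A = l * w
A = 21.2 * 20
A = 424
424 ft^2


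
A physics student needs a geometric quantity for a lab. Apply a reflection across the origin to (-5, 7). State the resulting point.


Transformation: reflection
Original point: (-5, 7)
Rule for reflection through the origin: (x, y) -> (-x, -y)
Apply: (-5, 7) -> (5, -7)
(5, -7)


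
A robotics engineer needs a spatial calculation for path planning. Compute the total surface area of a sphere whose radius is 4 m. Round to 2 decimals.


Shape: sphere
Radius r = 4 m
Formula: SA = 4 * pi * r^2
r^2 = 16
SA = 4 * pi * 16
SA = 64 * pi
SA = 201.06
201.06 m^2


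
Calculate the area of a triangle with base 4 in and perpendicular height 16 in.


Shape: triangle
Base b = 4 in, Height h = 16 in
Formula: A = (1/2) * b * h
A = 0.5 * 4 * 16
A = 0.5 * 64
A = 32
32 in^2


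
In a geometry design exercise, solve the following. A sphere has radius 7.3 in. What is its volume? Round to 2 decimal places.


Shape: sphere
Radius r = 7.3 in
Formula: V = (4/3) * pi * r^3
r^3 = 389.017
(4/3) * 389.017 = 518.689333
V = 518.689333 * pi
V = 1629.51
1629.51 in^3


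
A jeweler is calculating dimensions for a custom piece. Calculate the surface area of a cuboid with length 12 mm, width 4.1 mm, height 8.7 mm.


Shape: rectangular prism
l = 12 mm, w = 4.1 mm, h = 8.7 mm
Formula: SA = 2(lw + lh + wh)
lw = 49.2, lh = 104.4, wh = 35.67
lw + lh + wh = 189.27
SA = 2 * 189.27
SA = 378.54
378.54 mm^2


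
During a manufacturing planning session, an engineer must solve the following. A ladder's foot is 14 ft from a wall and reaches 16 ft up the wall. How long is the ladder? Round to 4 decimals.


Shape: right triangle
Legs a = 14 ft, b = 16 ft
Formula: c = sqrt(a^2 + b^2)
a^2 = 196, b^2 = 256
a^2 + b^2 = 452
c = sqrt(452)
c = 21.2603
21.2603 ft


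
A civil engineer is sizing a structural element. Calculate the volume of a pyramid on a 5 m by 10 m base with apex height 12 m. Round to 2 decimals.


Shape: rectangular pyramid
Base: 5 m x 10 m, Height h = 12 m
Formula: V = (1/3) * base_area * h
base_area = 5 * 10 = 50
base_area * h = 50 * 12 = 600
V = 600 / 3
V = 200
200 m^3


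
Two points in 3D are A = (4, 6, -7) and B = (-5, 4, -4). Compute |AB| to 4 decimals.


3D distance between two points
P1 = (4, 6, -7), P2 = (-5, 4, -4)
Formula: d = sqrt((x2-x1)^2 + (y2-y1)^2 + (z2-z1)^2)
dx = -5 - 4 = -9
dy = 4 - 6 = -2
dz = -4 - -7 = 3
dx^2 + dy^2 + dz^2 = 81 + 4 + 9 = 94
d = sqrt(94)
d = 9.6954
9.6954 units


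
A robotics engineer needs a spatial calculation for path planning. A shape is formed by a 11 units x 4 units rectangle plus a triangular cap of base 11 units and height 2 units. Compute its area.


Composite shape: rectangle + triangle
Rectangle area = 11 * 4 = 44
Triangle area = 0.5 * 11 * 2 = 11
Total = 44 + 11
Total = 55
55 units^2


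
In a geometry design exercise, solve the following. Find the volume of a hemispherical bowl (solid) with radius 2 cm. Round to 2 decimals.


Shape: hemisphere (half of a sphere)
Radius r = 2 cm
Formula: V = (1/2) * (4/3) * pi * r^3 = (2/3) * pi * r^3
r^3 = 8
(2/3) * 8 = 5.333333
V = 5.333333 * pi
V = 16.76
16.76 cm^3


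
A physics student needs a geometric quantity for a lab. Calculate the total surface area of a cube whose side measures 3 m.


Shape: cube
Side s = 3 m
A cube has 6 square faces.
Formula: SA = 6 * s^2
s^2 = 9
SA = 6 * 9
SA = 54
54 m^2


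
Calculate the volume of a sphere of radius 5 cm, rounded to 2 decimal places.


Shape: sphere
Radius r = 5 cm
Formula: V = (4/3) * pi * r^3
r^3 = 125
(4/3) * 125 = 166.666667
V = 166.666667 * pi
V = 523.6
523.6 cm^3


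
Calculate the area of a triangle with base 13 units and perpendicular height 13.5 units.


Shape: triangle
Base b = 13 units, Height h = 13.5 units
Formula: A = (1/2) * b * h
A = 0.5 * 13 * 13.5
A = 0.5 * 175.5
A = 87.75
87.75 units^2


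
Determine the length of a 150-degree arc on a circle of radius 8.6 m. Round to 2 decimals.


Shape: circular arc
Radius r = 8.6 m, Angle = 150 degrees
Formula: L = (angle/360) * 2 * pi * r
2 * pi * r = 17.2 * pi
L = (150/360) * 17.2 * pi
L = 7.166667 * pi
L = 22.51
22.51 m


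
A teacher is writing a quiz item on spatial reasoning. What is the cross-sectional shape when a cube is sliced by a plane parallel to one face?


Solid: cube
Cutting plane: parallel to one face
Visualize the intersection of the plane with the solid's surface.
The boundary of the cut region is a square.
square


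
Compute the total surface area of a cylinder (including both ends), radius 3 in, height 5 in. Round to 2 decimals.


Shape: closed cylinder
Radius r = 3 in, Height h = 5 in
Formula: SA = 2*pi*r^2 + 2*pi*r*h = 2*pi*r*(r + h)
r + h = 8
2 * r * (r + h) = 2 * 3 * 8 = 48
SA = 48 * pi
SA = 150.8
150.8 in^2


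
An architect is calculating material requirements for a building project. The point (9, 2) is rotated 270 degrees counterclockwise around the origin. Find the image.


Transformation: rotation about the origin
Original point: (9, 2)
Rule for 270 deg counterclockwise: (x, y) -> (y, -x)
Apply: (9, 2) -> (2, -9)
(2, -9)


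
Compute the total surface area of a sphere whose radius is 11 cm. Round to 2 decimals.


Shape: sphere
Radius r = 11 cm
Formula: SA = 4 * pi * r^2
r^2 = 121
SA = 4 * pi * 121
SA = 484 * pi
SA = 1520.53
1520.53 cm^2


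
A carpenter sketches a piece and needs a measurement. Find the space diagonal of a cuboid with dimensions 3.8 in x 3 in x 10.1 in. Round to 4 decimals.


Shape: rectangular box (space diagonal)
l = 3.8 in, w = 3 in, h = 10.1 in
Visualize: the diagonal of the base, then a right triangle with that diagonal and the height.
Formula: d = sqrt(l^2 + w^2 + h^2)
l^2 + w^2 + h^2 = 14.44 + 9 + 102.01 = 125.45
d = sqrt(125.45)
d = 11.2004
11.2004 in


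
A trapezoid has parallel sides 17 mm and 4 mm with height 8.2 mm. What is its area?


Shape: trapezoid
Parallel sides a = 17 mm, b = 4 mm; Height h = 8.2 mm
Formula: A = (a + b) * h / 2
a + b = 17 + 4 = 21
A = 21 * 8.2 / 2
A = 172.2 / 2
A = 86.1
86.1 mm^2


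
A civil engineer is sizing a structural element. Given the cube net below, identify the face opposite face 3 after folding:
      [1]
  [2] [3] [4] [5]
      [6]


Net: cross layout. Take square 3 as the base (bottom).
Fold the four squares in the horizontal row up around 3: 2 -> left, 4 -> right, 5 wraps to the top.
Fold 1 and 6 up from 3: 1 -> back, 6 -> front.
Opposite pairs are therefore: (1, 6), (2, 4), (3, 5).
Face 3 is opposite face 5.
face 5


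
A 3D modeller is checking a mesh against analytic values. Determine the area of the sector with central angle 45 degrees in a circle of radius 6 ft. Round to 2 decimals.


Shape: circular sector
Radius r = 6 ft, Angle = 45 degrees
Formula: A = (angle/360) * pi * r^2
r^2 = 36
Fraction of circle = 45/360
A = (45/360) * pi * 36
A = 4.5 * pi
A = 14.14
14.14 ft^2
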